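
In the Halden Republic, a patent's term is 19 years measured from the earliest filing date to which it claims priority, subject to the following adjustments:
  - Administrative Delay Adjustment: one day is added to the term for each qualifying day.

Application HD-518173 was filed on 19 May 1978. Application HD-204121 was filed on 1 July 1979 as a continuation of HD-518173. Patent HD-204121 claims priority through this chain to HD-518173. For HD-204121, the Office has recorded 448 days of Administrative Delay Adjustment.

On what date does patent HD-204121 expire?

Earliest priority filing: 19 May 1978.
Base term: 19 May 1978 + 19 years → 19 May 1997.
Administrative Delay Adjustment: +448 days → 10 August 1998.

August 10, 1998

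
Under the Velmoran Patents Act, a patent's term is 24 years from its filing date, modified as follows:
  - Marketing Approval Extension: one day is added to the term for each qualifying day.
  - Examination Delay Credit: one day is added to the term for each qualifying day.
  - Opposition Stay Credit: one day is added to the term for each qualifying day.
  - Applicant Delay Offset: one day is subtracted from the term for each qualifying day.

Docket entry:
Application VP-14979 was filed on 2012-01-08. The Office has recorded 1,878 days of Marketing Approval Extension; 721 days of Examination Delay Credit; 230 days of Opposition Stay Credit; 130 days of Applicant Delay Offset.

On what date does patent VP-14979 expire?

Base term: filing date + 24 years → 8 January 2036.
Marketing Approval Extension: +1878 days → 28 February 2041.
Examination Delay Credit: +721 days → 19 February 2043.
Opposition Stay Credit: +230 days → 7 October 2043.
Applicant Delay Offset: −130 days → 30 May 2043.

May 30, 2043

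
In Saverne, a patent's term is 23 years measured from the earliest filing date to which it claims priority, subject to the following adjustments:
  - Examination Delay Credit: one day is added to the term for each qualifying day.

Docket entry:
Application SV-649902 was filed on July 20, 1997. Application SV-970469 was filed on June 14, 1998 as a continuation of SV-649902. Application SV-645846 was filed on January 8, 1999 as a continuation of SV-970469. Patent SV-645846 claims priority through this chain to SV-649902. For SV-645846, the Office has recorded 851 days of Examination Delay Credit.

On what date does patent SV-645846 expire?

November 18, 2022

Earliest priority filing: 20 July 1997.
Base term: 20 July 1997 + 23 years → 20 July 2020.
Examination Delay Credit: +851 days → 18 November 2022.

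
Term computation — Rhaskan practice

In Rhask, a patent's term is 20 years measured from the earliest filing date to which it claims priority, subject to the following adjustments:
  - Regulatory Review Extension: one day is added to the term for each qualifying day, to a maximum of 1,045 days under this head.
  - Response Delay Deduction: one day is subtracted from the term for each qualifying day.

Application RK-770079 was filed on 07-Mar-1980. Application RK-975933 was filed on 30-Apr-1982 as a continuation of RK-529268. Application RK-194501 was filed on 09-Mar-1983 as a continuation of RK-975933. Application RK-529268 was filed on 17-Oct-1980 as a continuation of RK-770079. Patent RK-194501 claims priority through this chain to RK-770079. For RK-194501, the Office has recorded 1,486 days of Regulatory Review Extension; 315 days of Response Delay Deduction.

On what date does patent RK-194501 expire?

2002-03-07

Earliest priority filing: 7 March 1980.
Base term: 7 March 1980 + 20 years → 7 March 2000.
Regulatory Review Extension: 1486 days claimed exceeds the 1045-day cap, so +1045 days → 16 January 2003.
Response Delay Deduction: −315 days → 7 March 2002.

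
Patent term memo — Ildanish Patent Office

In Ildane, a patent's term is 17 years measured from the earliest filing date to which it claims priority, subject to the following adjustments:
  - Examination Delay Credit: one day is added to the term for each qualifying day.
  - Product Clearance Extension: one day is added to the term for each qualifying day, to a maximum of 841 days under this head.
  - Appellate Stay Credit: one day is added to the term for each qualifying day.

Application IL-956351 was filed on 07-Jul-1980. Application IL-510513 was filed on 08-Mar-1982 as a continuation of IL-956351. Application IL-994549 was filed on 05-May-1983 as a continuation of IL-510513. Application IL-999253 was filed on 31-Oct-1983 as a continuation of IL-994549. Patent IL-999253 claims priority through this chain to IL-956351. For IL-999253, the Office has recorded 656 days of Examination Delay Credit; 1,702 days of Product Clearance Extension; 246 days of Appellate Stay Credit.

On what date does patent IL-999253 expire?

Earliest priority filing: 7 July 1980.
Base term: 7 July 1980 + 17 years → 7 July 1997.
Examination Delay Credit: +656 days → 24 April 1999.
Product Clearance Extension: 1702 days claimed exceeds the 841-day cap, so +841 days → 12 August 2001.
Appellate Stay Credit: +246 days → 15 April 2002.

April 15, 2002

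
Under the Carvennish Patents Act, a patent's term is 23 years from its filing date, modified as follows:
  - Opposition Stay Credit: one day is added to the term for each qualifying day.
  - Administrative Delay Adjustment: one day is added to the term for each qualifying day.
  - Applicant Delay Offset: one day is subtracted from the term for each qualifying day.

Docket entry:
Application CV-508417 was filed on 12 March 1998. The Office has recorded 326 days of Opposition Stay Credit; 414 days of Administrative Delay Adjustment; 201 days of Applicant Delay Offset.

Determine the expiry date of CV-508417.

Base term: filing date + 23 years → 12 March 2021.
Opposition Stay Credit: +326 days → 1 February 2022.
Administrative Delay Adjustment: +414 days → 22 March 2023.
Applicant Delay Offset: −201 days → 2 September 2022.

September 2, 2022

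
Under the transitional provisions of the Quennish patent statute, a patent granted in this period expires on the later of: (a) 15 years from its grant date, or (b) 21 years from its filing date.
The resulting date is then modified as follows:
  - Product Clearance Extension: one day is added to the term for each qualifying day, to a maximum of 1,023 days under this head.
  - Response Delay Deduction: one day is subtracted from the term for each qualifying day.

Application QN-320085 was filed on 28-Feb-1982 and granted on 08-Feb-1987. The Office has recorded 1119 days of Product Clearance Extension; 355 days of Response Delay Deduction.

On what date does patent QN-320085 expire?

(a) grant + 15 years → 8 February 2002.
(b) filing + 21 years → 28 February 2003.
Later of the two: 28 February 2003.
Product Clearance Extension: 1119 days claimed exceeds the 1023-day cap, so +1023 days → 17 December 2005.
Response Delay Deduction: −355 days → 27 December 2004.

2004-12-27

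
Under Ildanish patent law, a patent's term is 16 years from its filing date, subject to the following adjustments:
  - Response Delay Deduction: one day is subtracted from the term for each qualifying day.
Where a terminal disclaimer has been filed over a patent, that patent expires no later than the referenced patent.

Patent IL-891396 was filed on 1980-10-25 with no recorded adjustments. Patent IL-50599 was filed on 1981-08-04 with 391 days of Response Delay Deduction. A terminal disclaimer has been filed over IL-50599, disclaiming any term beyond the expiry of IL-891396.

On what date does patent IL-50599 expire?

July 9, 1996

Natural term of IL-50599:
  Base: filing + 16 years → 4 August 1997.
  Response Delay Deduction: −391 days → 9 July 1996.
Expiry of referenced patent IL-891396:
  Base: filing + 16 years → 25 October 1996.
Terminal disclaimer: IL-50599 expires on the earlier of 9 July 1996 and 25 October 1996.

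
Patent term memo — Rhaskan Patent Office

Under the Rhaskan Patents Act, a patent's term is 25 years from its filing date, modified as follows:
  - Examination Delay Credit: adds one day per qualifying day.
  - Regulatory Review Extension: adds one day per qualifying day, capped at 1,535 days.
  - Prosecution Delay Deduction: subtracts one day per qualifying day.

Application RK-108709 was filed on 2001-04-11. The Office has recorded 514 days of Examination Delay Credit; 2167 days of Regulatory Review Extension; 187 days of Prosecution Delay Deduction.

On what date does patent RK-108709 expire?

May 17, 2031

Base term: filing date + 25 years → 11 April 2026.
Examination Delay Credit: +514 days → 7 September 2027.
Regulatory Review Extension: 2167 days claimed exceeds the 1535-day cap, so +1535 days → 20 November 2031.
Prosecution Delay Deduction: −187 days → 17 May 2031.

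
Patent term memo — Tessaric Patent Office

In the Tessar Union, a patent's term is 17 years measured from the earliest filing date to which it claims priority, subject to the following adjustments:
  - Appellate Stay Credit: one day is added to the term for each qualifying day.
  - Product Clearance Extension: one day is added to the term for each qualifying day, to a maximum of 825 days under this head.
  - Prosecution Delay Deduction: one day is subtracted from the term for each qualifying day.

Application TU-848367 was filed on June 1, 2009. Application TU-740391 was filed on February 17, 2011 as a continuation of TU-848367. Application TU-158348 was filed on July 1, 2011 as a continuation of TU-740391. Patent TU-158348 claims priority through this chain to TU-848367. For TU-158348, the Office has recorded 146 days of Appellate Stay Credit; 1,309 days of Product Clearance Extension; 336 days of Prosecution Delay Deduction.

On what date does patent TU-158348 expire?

Earliest priority filing: 1 June 2009.
Base term: 1 June 2009 + 17 years → 1 June 2026.
Appellate Stay Credit: +146 days → 25 October 2026.
Product Clearance Extension: 1309 days claimed exceeds the 825-day cap, so +825 days → 27 January 2029.
Prosecution Delay Deduction: −336 days → 26 February 2028.

February 26, 2028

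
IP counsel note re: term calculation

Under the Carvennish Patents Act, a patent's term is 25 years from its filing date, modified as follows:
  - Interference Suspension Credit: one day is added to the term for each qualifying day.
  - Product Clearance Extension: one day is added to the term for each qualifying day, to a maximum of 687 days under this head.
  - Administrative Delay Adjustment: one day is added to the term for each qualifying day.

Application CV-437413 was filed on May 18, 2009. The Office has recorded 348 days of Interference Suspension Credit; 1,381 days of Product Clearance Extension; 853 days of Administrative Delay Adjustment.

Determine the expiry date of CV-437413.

2039-07-19

Base term: filing date + 25 years → 18 May 2034.
Interference Suspension Credit: +348 days → 1 May 2035.
Product Clearance Extension: 1381 days claimed exceeds the 687-day cap, so +687 days → 18 March 2037.
Administrative Delay Adjustment: +853 days → 19 July 2039.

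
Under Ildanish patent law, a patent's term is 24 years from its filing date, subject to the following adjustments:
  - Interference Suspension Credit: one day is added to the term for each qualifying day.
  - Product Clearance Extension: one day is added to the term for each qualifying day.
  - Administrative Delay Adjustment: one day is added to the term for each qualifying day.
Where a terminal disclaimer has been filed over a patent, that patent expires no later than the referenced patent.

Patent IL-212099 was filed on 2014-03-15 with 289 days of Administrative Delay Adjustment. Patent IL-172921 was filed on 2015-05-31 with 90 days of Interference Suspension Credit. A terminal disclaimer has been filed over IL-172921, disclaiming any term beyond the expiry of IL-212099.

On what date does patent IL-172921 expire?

December 29, 2038

Natural term of IL-172921:
  Base: filing + 24 years → 31 May 2039.
  Interference Suspension Credit: +90 days → 29 August 2039.
Expiry of referenced patent IL-212099:
  Base: filing + 24 years → 15 March 2038.
  Administrative Delay Adjustment: +289 days → 29 December 2038.
Terminal disclaimer: IL-172921 expires on the earlier of 29 August 2039 and 29 December 2038.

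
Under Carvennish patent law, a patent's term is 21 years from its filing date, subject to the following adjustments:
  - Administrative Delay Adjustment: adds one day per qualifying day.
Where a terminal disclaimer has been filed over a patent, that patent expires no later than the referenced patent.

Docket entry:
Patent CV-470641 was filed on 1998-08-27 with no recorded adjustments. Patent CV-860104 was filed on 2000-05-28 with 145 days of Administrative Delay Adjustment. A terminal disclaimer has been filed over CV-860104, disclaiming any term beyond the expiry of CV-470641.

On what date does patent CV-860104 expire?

Natural term of CV-860104:
  Base: filing + 21 years → 28 May 2021.
  Administrative Delay Adjustment: +145 days → 20 October 2021.
Expiry of referenced patent CV-470641:
  Base: filing + 21 years → 27 August 2019.
Terminal disclaimer: CV-860104 expires on the earlier of 20 October 2021 and 27 August 2019.

2019-08-27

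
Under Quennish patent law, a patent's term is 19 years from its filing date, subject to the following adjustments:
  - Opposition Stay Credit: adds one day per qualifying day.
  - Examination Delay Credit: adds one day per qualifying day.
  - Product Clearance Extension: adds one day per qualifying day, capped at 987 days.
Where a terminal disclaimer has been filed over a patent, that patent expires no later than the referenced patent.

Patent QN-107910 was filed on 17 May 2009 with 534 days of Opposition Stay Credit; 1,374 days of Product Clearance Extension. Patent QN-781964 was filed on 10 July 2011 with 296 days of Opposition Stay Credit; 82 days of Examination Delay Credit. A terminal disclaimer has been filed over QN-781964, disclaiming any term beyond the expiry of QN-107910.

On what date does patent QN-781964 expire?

Natural term of QN-781964:
  Base: filing + 19 years → 10 July 2030.
  Opposition Stay Credit: +296 days → 2 May 2031.
  Examination Delay Credit: +82 days → 23 July 2031.
Expiry of referenced patent QN-107910:
  Base: filing + 19 years → 17 May 2028.
  Opposition Stay Credit: +534 days → 2 November 2029.
  Product Clearance Extension: 1374 days claimed exceeds the 987-day cap, so +987 days → 16 July 2032.
Terminal disclaimer: QN-781964 expires on the earlier of 23 July 2031 and 16 July 2032.

July 23, 2031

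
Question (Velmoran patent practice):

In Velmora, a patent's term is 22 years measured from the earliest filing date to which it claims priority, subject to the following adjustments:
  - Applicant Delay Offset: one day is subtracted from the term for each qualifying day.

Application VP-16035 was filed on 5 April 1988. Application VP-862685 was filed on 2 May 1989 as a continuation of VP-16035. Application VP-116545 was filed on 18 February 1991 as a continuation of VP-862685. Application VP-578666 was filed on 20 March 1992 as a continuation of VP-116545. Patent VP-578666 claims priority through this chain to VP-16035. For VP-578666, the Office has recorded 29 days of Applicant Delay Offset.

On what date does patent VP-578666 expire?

Earliest priority filing: 5 April 1988.
Base term: 5 April 1988 + 22 years → 5 April 2010.
Applicant Delay Offset: −29 days → 7 March 2010.

2010-03-07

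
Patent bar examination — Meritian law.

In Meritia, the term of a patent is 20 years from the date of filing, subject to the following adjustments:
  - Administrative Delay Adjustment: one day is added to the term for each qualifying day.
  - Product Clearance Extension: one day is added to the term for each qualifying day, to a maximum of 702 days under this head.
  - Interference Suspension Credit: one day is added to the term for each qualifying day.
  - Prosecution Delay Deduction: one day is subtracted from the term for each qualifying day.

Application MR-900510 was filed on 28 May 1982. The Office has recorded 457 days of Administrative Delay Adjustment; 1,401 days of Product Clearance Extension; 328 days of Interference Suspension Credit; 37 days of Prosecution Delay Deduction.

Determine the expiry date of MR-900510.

Base term: filing date + 20 years → 28 May 2002.
Administrative Delay Adjustment: +457 days → 28 August 2003.
Product Clearance Extension: 1401 days claimed exceeds the 702-day cap, so +702 days → 30 July 2005.
Interference Suspension Credit: +328 days → 23 June 2006.
Prosecution Delay Deduction: −37 days → 17 May 2006.

2006-05-17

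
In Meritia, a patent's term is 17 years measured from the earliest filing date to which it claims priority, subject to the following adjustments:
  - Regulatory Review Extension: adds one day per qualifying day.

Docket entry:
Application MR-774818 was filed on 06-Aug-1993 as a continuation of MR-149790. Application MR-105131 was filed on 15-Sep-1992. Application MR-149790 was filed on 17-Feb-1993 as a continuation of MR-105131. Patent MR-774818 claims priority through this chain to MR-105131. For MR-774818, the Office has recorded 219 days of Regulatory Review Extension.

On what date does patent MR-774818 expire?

2010-04-22

Earliest priority filing: 15 September 1992.
Base term: 15 September 1992 + 17 years → 15 September 2009.
Regulatory Review Extension: +219 days → 22 April 2010.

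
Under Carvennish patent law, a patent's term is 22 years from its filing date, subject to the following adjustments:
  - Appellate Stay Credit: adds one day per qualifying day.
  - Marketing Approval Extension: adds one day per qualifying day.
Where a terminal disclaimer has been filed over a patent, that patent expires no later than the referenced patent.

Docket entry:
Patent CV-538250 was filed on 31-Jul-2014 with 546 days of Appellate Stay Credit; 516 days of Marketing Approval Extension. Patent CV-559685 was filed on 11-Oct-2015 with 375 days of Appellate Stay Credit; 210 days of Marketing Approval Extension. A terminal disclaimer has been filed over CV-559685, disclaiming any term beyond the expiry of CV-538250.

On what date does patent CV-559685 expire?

May 19, 2039

Natural term of CV-559685:
  Base: filing + 22 years → 11 October 2037.
  Appellate Stay Credit: +375 days → 21 October 2038.
  Marketing Approval Extension: +210 days → 19 May 2039.
Expiry of referenced patent CV-538250:
  Base: filing + 22 years → 31 July 2036.
  Appellate Stay Credit: +546 days → 28 January 2038.
  Marketing Approval Extension: +516 days → 28 June 2039.
Terminal disclaimer: CV-559685 expires on the earlier of 19 May 2039 and 28 June 2039.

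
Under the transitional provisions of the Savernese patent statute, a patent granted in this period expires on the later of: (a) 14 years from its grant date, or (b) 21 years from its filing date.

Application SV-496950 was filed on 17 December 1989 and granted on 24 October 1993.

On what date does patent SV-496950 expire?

December 17, 2010

(a) grant + 14 years → 24 October 2007.
(b) filing + 21 years → 17 December 2010.
Later of the two: 17 December 2010.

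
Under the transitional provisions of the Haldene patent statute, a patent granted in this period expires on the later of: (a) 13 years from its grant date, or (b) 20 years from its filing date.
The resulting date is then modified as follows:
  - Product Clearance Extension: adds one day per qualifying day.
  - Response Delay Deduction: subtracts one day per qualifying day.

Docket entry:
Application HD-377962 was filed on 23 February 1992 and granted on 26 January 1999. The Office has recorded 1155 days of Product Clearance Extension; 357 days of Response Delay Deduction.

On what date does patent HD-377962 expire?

(a) grant + 13 years → 26 January 2012.
(b) filing + 20 years → 23 February 2012.
Later of the two: 23 February 2012.
Product Clearance Extension: +1155 days → 23 April 2015.
Response Delay Deduction: −357 days → 1 May 2014.

2014-05-01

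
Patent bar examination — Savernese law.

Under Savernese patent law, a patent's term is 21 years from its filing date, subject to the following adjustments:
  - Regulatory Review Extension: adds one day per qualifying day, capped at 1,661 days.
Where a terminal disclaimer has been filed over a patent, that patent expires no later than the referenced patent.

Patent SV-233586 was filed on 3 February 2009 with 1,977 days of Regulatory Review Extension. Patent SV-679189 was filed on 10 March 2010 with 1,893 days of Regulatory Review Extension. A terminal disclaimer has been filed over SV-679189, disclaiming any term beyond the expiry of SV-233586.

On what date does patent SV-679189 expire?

Natural term of SV-679189:
  Base: filing + 21 years → 10 March 2031.
  Regulatory Review Extension: 1893 days claimed exceeds the 1661-day cap, so +1661 days → 26 September 2035.
Expiry of referenced patent SV-233586:
  Base: filing + 21 years → 3 February 2030.
  Regulatory Review Extension: 1977 days claimed exceeds the 1661-day cap, so +1661 days → 22 August 2034.
Terminal disclaimer: SV-679189 expires on the earlier of 26 September 2035 and 22 August 2034.

August 22, 2034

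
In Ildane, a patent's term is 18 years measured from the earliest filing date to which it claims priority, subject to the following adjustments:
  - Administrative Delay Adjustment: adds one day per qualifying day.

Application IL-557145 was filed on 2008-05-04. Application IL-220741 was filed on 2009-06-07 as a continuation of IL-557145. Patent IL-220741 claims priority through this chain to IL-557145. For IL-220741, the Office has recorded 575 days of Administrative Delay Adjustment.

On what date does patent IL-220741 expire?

Earliest priority filing: 4 May 2008.
Base term: 4 May 2008 + 18 years → 4 May 2026.
Administrative Delay Adjustment: +575 days → 30 November 2027.

2027-11-30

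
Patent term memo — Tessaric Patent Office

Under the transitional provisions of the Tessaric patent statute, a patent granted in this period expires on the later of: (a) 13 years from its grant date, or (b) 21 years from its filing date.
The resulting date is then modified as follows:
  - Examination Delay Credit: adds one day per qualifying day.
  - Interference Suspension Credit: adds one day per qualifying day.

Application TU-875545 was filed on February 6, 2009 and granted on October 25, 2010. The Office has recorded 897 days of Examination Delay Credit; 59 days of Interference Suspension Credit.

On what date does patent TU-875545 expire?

2032-09-19

(a) grant + 13 years → 25 October 2023.
(b) filing + 21 years → 6 February 2030.
Later of the two: 6 February 2030.
Examination Delay Credit: +897 days → 22 July 2032.
Interference Suspension Credit: +59 days → 19 September 2032.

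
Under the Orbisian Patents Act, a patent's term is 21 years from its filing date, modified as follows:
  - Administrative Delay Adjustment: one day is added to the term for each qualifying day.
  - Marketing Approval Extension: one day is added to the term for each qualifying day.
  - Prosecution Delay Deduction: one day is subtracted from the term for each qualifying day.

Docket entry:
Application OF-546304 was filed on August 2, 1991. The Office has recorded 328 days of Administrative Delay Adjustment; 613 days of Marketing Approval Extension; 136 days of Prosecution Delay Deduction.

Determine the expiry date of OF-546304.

October 16, 2014

Base term: filing date + 21 years → 2 August 2012.
Administrative Delay Adjustment: +328 days → 26 June 2013.
Marketing Approval Extension: +613 days → 1 March 2015.
Prosecution Delay Deduction: −136 days → 16 October 2014.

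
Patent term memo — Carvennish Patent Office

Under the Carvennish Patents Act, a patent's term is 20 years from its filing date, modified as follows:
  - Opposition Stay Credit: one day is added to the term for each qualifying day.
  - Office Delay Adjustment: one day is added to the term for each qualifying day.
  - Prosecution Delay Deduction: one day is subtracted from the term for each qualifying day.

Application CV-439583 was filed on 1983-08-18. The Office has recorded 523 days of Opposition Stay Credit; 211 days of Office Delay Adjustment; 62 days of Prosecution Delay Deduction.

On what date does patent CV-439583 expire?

Base term: filing date + 20 years → 18 August 2003.
Opposition Stay Credit: +523 days → 22 January 2005.
Office Delay Adjustment: +211 days → 21 August 2005.
Prosecution Delay Deduction: −62 days → 20 June 2005.

2005-06-20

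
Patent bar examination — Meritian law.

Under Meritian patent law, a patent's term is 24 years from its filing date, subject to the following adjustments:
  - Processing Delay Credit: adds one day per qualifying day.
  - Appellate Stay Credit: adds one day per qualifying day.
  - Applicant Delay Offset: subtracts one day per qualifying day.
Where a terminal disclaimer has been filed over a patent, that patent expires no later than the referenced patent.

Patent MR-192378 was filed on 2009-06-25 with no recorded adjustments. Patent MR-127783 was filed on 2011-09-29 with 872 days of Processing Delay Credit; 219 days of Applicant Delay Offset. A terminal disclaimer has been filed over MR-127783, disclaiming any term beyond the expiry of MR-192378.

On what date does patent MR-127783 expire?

Natural term of MR-127783:
  Base: filing + 24 years → 29 September 2035.
  Processing Delay Credit: +872 days → 17 February 2038.
  Applicant Delay Offset: −219 days → 13 July 2037.
Expiry of referenced patent MR-192378:
  Base: filing + 24 years → 25 June 2033.
Terminal disclaimer: MR-127783 expires on the earlier of 13 July 2037 and 25 June 2033.

June 25, 2033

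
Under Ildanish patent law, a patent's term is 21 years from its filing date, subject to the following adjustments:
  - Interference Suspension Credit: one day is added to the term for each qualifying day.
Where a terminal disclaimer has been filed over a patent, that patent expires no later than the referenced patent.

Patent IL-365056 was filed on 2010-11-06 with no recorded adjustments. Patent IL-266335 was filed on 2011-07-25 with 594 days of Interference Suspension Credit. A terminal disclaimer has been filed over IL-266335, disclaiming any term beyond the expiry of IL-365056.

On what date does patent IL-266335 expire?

November 6, 2031

Natural term of IL-266335:
  Base: filing + 21 years → 25 July 2032.
  Interference Suspension Credit: +594 days → 11 March 2034.
Expiry of referenced patent IL-365056:
  Base: filing + 21 years → 6 November 2031.
Terminal disclaimer: IL-266335 expires on the earlier of 11 March 2034 and 6 November 2031.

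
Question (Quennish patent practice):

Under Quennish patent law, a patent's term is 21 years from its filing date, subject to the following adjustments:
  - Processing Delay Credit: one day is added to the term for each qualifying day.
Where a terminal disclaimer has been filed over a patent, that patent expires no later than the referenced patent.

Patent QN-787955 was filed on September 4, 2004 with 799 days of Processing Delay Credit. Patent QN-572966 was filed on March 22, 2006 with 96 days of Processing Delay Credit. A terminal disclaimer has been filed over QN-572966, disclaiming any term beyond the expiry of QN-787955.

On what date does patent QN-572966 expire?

June 26, 2027

Natural term of QN-572966:
  Base: filing + 21 years → 22 March 2027.
  Processing Delay Credit: +96 days → 26 June 2027.
Expiry of referenced patent QN-787955:
  Base: filing + 21 years → 4 September 2025.
  Processing Delay Credit: +799 days → 12 November 2027.
Terminal disclaimer: QN-572966 expires on the earlier of 26 June 2027 and 12 November 2027.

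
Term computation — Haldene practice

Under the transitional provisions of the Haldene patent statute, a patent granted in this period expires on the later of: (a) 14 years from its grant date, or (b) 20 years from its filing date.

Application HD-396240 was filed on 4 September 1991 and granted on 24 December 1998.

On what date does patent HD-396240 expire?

(a) grant + 14 years → 24 December 2012.
(b) filing + 20 years → 4 September 2011.
Later of the two: 24 December 2012.

December 24, 2012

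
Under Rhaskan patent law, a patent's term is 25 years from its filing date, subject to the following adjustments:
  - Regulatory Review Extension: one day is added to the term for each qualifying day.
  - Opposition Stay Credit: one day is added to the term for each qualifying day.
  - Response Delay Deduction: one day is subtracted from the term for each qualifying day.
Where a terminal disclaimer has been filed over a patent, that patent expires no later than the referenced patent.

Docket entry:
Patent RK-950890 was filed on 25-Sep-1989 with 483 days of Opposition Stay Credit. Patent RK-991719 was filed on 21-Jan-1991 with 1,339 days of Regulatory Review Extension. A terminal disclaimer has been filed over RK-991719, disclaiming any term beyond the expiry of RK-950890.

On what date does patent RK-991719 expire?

Natural term of RK-991719:
  Base: filing + 25 years → 21 January 2016.
  Regulatory Review Extension: +1339 days → 21 September 2019.
Expiry of referenced patent RK-950890:
  Base: filing + 25 years → 25 September 2014.
  Opposition Stay Credit: +483 days → 21 January 2016.
Terminal disclaimer: RK-991719 expires on the earlier of 21 September 2019 and 21 January 2016.

2016-01-21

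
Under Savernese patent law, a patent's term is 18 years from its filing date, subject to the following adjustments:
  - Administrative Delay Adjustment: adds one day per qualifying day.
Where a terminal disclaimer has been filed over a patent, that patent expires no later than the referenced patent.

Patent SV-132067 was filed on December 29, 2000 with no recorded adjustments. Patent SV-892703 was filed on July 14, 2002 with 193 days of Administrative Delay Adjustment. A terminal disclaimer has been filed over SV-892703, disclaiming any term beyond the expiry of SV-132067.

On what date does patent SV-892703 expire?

Natural term of SV-892703:
  Base: filing + 18 years → 14 July 2020.
  Administrative Delay Adjustment: +193 days → 23 January 2021.
Expiry of referenced patent SV-132067:
  Base: filing + 18 years → 29 December 2018.
Terminal disclaimer: SV-892703 expires on the earlier of 23 January 2021 and 29 December 2018.

December 29, 2018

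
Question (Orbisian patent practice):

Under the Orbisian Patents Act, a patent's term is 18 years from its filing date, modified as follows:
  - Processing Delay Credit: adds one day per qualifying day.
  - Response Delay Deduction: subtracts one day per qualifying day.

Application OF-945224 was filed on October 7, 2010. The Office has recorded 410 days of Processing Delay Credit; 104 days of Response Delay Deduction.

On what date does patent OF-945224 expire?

Base term: filing date + 18 years → 7 October 2028.
Processing Delay Credit: +410 days → 21 November 2029.
Response Delay Deduction: −104 days → 9 August 2029.

2029-08-09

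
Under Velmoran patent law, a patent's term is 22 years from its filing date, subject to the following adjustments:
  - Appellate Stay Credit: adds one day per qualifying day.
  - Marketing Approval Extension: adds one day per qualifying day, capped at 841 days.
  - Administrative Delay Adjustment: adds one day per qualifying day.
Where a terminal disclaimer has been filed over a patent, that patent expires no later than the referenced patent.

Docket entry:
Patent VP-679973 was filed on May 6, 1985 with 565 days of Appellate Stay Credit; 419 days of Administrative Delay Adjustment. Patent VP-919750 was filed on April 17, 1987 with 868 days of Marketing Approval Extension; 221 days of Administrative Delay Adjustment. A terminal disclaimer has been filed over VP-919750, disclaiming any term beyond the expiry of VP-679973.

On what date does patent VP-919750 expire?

Natural term of VP-919750:
  Base: filing + 22 years → 17 April 2009.
  Marketing Approval Extension: 868 days claimed exceeds the 841-day cap, so +841 days → 6 August 2011.
  Administrative Delay Adjustment: +221 days → 14 March 2012.
Expiry of referenced patent VP-679973:
  Base: filing + 22 years → 6 May 2007.
  Appellate Stay Credit: +565 days → 21 November 2008.
  Administrative Delay Adjustment: +419 days → 14 January 2010.
Terminal disclaimer: VP-919750 expires on the earlier of 14 March 2012 and 14 January 2010.

2010-01-14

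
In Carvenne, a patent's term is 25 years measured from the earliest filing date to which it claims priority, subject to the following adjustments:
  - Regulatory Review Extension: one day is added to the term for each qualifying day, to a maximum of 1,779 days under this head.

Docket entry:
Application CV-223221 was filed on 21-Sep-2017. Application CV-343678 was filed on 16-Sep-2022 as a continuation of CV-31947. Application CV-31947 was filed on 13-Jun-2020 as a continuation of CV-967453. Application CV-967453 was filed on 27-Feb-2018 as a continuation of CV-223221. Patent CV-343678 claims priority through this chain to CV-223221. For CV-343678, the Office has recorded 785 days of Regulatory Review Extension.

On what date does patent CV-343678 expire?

Earliest priority filing: 21 September 2017.
Base term: 21 September 2017 + 25 years → 21 September 2042.
Regulatory Review Extension: 785 days (within the 1779-day cap) → +785 days → 14 November 2044.

November 14, 2044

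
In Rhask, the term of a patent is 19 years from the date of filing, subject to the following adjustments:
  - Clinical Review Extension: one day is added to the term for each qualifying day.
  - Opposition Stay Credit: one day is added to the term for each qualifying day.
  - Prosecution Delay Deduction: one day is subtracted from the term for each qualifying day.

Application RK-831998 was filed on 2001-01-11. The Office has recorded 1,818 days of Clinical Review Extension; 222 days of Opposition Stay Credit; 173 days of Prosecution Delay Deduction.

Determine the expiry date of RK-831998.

Base term: filing date + 19 years → 11 January 2020.
Clinical Review Extension: +1818 days → 2 January 2025.
Opposition Stay Credit: +222 days → 12 August 2025.
Prosecution Delay Deduction: −173 days → 20 February 2025.

February 20, 2025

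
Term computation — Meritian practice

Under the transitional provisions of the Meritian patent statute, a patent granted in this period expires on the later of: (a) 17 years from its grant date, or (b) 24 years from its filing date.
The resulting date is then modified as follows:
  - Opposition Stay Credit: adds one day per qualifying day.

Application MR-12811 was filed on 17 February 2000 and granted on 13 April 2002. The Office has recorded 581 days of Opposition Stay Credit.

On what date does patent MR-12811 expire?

2025-09-20

(a) grant + 17 years → 13 April 2019.
(b) filing + 24 years → 17 February 2024.
Later of the two: 17 February 2024.
Opposition Stay Credit: +581 days → 20 September 2025.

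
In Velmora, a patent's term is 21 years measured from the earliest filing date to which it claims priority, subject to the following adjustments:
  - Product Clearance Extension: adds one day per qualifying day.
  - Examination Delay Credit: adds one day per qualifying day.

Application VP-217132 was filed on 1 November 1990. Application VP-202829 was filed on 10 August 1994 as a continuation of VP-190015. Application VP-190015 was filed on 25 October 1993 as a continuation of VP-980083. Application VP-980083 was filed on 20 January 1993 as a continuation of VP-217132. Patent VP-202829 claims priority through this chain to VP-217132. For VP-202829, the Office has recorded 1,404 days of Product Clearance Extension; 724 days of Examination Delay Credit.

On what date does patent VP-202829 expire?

Earliest priority filing: 1 November 1990.
Base term: 1 November 1990 + 21 years → 1 November 2011.
Product Clearance Extension: +1404 days → 5 September 2015.
Examination Delay Credit: +724 days → 29 August 2017.

2017-08-29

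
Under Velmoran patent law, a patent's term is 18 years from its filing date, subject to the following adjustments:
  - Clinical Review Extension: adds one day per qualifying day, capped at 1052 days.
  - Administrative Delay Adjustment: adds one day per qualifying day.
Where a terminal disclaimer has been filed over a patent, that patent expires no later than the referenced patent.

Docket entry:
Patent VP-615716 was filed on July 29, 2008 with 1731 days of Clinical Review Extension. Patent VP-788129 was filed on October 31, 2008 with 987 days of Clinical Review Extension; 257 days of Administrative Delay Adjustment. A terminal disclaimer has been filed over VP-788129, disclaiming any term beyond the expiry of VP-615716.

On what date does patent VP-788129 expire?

2029-06-15

Natural term of VP-788129:
  Base: filing + 18 years → 31 October 2026.
  Clinical Review Extension: 987 days (within the 1052-day cap) → +987 days → 14 July 2029.
  Administrative Delay Adjustment: +257 days → 28 March 2030.
Expiry of referenced patent VP-615716:
  Base: filing + 18 years → 29 July 2026.
  Clinical Review Extension: 1731 days claimed exceeds the 1052-day cap, so +1052 days → 15 June 2029.
Terminal disclaimer: VP-788129 expires on the earlier of 28 March 2030 and 15 June 2029.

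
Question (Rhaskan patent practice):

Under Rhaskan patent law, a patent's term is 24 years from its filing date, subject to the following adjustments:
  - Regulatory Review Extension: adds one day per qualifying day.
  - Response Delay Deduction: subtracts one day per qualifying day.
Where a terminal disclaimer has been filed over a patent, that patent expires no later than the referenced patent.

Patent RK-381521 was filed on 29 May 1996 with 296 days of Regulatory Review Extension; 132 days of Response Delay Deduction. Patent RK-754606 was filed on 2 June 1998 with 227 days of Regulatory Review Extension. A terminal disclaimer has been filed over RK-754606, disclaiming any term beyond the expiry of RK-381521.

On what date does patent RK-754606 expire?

2020-11-09

Natural term of RK-754606:
  Base: filing + 24 years → 2 June 2022.
  Regulatory Review Extension: +227 days → 15 January 2023.
Expiry of referenced patent RK-381521:
  Base: filing + 24 years → 29 May 2020.
  Regulatory Review Extension: +296 days → 21 March 2021.
  Response Delay Deduction: −132 days → 9 November 2020.
Terminal disclaimer: RK-754606 expires on the earlier of 15 January 2023 and 9 November 2020.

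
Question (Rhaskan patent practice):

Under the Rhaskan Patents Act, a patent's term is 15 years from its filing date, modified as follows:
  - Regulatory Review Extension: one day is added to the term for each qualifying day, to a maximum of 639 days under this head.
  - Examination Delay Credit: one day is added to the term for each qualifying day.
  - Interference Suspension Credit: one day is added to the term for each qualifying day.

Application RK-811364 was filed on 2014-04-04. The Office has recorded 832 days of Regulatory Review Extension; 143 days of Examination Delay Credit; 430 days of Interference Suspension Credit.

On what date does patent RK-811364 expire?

Base term: filing date + 15 years → 4 April 2029.
Regulatory Review Extension: 832 days claimed exceeds the 639-day cap, so +639 days → 3 January 2031.
Examination Delay Credit: +143 days → 26 May 2031.
Interference Suspension Credit: +430 days → 29 July 2032.

July 29, 2032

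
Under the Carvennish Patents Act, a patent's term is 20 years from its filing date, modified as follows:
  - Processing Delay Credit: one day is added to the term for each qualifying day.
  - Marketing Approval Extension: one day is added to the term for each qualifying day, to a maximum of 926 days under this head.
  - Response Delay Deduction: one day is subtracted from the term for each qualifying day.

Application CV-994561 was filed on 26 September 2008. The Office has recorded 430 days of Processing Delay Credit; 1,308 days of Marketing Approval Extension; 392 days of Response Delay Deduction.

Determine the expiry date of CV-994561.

May 18, 2031

Base term: filing date + 20 years → 26 September 2028.
Processing Delay Credit: +430 days → 30 November 2029.
Marketing Approval Extension: 1308 days claimed exceeds the 926-day cap, so +926 days → 13 June 2032.
Response Delay Deduction: −392 days → 18 May 2031.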